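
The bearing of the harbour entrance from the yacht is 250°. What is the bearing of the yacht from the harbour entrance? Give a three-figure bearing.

070°

Back-bearing = 250° − 180° = 070°.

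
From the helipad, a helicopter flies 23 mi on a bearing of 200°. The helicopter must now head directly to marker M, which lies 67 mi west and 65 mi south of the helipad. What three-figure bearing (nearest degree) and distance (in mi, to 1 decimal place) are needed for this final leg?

Leg 1 (200°, 23 mi): east 23 sin 200° = -7.87, north 23 cos 200° = -21.61
Current position: (-7.87, -21.61). Target: (-67, -65). Remaining: Δeast = -59.13, Δnorth = -43.39.
Bearing = atan2(-59.13, -43.39) mod 360° = 233.73°; distance = √((-59.13)² + (-43.39)²) = 73.343 mi.

234°, 73.3 mi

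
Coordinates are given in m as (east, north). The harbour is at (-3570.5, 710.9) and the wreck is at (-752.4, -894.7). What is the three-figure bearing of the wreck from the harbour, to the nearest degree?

Δeast = -752.4 − -3570.5 = 2818.10; Δnorth = -894.7 − 710.9 = -1605.60.
Bearing = atan2(Δeast, Δnorth) mod 360° = 119.67° ≈ 120°.

120°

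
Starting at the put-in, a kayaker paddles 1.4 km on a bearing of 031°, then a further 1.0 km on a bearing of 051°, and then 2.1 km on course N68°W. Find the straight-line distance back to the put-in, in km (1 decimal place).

Leg 1 (031°, 1.4 km): east 1.4 sin 31° = 0.72, north 1.4 cos 31° = 1.20
Leg 2 (051°, 1.0 km): east 1.0 sin 51° = 0.78, north 1.0 cos 51° = 0.63
Leg 3 (N68°W, 2.1 km): east 2.1 sin 292° = -1.95, north 2.1 cos 292° = 0.79
Net: -0.45 east, 2.62 north. Distance = √((-0.45)² + (2.62)²) = 2.654 km.

2.7 km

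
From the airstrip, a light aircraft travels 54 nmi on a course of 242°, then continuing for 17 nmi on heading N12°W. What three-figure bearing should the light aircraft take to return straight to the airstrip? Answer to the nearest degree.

Leg 1 (242°, 54 nmi): east 54 sin 242° = -47.68, north 54 cos 242° = -25.35
Leg 2 (N12°W, 17 nmi): east 17 sin 348° = -3.53, north 17 cos 348° = 16.63
Net displacement: -51.21 east, -8.72 north. Direction back to start is (51.21, 8.72): bearing = atan2(51.21, 8.72) mod 360° = 80.33° ≈ 080°.

080°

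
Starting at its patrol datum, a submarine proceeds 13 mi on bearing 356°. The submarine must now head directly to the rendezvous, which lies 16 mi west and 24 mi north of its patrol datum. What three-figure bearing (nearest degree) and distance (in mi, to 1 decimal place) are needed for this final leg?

Leg 1 (356°, 13 mi): east 13 sin 356° = -0.91, north 13 cos 356° = 12.97
Current position: (-0.91, 12.97). Target: (-16, 24). Remaining: Δeast = -15.09, Δnorth = 11.03.
Bearing = atan2(-15.09, 11.03) mod 360° = 306.16°; distance = √((-15.09)² + (11.03)²) = 18.695 mi.

306°, 18.7 mi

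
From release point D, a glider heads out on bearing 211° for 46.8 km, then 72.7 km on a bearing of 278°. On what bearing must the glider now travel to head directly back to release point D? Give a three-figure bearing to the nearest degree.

073°

Leg 1 (211°, 46.8 km): east 46.8 sin 211° = -24.10, north 46.8 cos 211° = -40.12
Leg 2 (278°, 72.7 km): east 72.7 sin 278° = -71.99, north 72.7 cos 278° = 10.12
Net displacement: -96.10 east, -30.00 north. Direction back to start is (96.10, 30.00): bearing = atan2(96.10, 30.00) mod 360° = 72.66° ≈ 073°.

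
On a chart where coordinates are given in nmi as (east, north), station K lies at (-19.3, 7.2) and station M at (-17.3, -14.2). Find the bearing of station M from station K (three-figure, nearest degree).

Δeast = -17.3 − -19.3 = 2.00; Δnorth = -14.2 − 7.2 = -21.40.
Bearing = atan2(Δeast, Δnorth) mod 360° = 174.66° ≈ 175°.

175°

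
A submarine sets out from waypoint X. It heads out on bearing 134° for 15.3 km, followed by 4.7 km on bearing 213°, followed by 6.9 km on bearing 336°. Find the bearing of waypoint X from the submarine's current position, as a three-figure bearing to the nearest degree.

Leg 1 (134°, 15.3 km): east 15.3 sin 134° = 11.01, north 15.3 cos 134° = -10.63
Leg 2 (213°, 4.7 km): east 4.7 sin 213° = -2.56, north 4.7 cos 213° = -3.94
Leg 3 (336°, 6.9 km): east 6.9 sin 336° = -2.81, north 6.9 cos 336° = 6.30
Net displacement: 5.64 east, -8.27 north. Direction back to start is (-5.64, 8.27): bearing = atan2(-5.64, 8.27) mod 360° = 325.70° ≈ 326°.

326°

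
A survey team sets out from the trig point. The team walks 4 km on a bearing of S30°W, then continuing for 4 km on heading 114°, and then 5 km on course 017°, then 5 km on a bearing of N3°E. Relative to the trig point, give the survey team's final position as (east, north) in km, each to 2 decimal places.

(3.38, 4.68)

Leg 1 (S30°W, 4 km): east 4 sin 210° = -2.00, north 4 cos 210° = -3.46
Leg 2 (114°, 4 km): east 4 sin 114° = 3.65, north 4 cos 114° = -1.63
Leg 3 (017°, 5 km): east 5 sin 17° = 1.46, north 5 cos 17° = 4.78
Leg 4 (N3°E, 5 km): east 5 sin 3° = 0.26, north 5 cos 3° = 4.99
Summing: 3.38 km east, 4.68 km north → (3.38, 4.68).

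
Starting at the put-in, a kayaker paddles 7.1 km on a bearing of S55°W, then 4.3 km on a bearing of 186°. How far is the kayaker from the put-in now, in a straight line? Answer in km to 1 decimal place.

10.4 km

Leg 1 (S55°W, 7.1 km): east 7.1 sin 235° = -5.82, north 7.1 cos 235° = -4.07
Leg 2 (186°, 4.3 km): east 4.3 sin 186° = -0.45, north 4.3 cos 186° = -4.28
Net: -6.27 east, -8.35 north. Distance = √((-6.27)² + (-8.35)²) = 10.438 km.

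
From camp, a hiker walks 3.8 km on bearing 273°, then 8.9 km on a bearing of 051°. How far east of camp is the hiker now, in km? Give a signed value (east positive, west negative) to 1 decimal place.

3.1 km

Leg 1 (273°, 3.8 km): east 3.8 sin 273° = -3.79, north 3.8 cos 273° = 0.20
Leg 2 (051°, 8.9 km): east 8.9 sin 51° = 6.92, north 8.9 cos 51° = 5.60
Net east component: 3.12 km.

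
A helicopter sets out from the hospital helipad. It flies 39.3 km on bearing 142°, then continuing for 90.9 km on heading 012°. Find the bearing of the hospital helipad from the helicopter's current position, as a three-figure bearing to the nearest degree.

217°

Leg 1 (142°, 39.3 km): east 39.3 sin 142° = 24.20, north 39.3 cos 142° = -30.97
Leg 2 (012°, 90.9 km): east 90.9 sin 12° = 18.90, north 90.9 cos 12° = 88.91
Net displacement: 43.09 east, 57.94 north. Direction back to start is (-43.09, -57.94): bearing = atan2(-43.09, -57.94) mod 360° = 216.64° ≈ 217°.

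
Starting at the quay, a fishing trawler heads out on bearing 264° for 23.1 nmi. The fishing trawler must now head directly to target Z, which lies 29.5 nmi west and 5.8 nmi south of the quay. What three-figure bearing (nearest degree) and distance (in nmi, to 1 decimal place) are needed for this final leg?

Leg 1 (264°, 23.1 nmi): east 23.1 sin 264° = -22.97, north 23.1 cos 264° = -2.41
Current position: (-22.97, -2.41). Target: (-29.5, -5.8). Remaining: Δeast = -6.53, Δnorth = -3.39.
Bearing = atan2(-6.53, -3.39) mod 360° = 242.58°; distance = √((-6.53)² + (-3.39)²) = 7.352 nmi.

243°, 7.4 nmi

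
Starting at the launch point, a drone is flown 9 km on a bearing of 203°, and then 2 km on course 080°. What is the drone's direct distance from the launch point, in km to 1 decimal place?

Leg 1 (203°, 9 km): east 9 sin 203° = -3.52, north 9 cos 203° = -8.28
Leg 2 (080°, 2 km): east 2 sin 80° = 1.97, north 2 cos 80° = 0.35
Net: -1.55 east, -7.94 north. Distance = √((-1.55)² + (-7.94)²) = 8.087 km.

8.1 km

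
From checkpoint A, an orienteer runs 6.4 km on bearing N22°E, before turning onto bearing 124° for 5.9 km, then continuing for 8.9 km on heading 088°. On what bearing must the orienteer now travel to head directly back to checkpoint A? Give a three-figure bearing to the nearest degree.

Leg 1 (N22°E, 6.4 km): east 6.4 sin 22° = 2.40, north 6.4 cos 22° = 5.93
Leg 2 (124°, 5.9 km): east 5.9 sin 124° = 4.89, north 5.9 cos 124° = -3.30
Leg 3 (088°, 8.9 km): east 8.9 sin 88° = 8.89, north 8.9 cos 88° = 0.31
Net displacement: 16.18 east, 2.95 north. Direction back to start is (-16.18, -2.95): bearing = atan2(-16.18, -2.95) mod 360° = 259.69° ≈ 260°.

260°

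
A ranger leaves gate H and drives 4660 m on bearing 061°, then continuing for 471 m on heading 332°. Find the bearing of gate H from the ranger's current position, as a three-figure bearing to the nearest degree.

Leg 1 (061°, 4660 m): east 4660 sin 61° = 4075.73, north 4660 cos 61° = 2259.21
Leg 2 (332°, 471 m): east 471 sin 332° = -221.12, north 471 cos 332° = 415.87
Net displacement: 3854.61 east, 2675.08 north. Direction back to start is (-3854.61, -2675.08): bearing = atan2(-3854.61, -2675.08) mod 360° = 235.24° ≈ 235°.

235°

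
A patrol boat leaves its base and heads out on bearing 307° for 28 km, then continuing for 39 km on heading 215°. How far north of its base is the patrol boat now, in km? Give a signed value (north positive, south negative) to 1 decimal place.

-15.1 km

Leg 1 (307°, 28 km): east 28 sin 307° = -22.36, north 28 cos 307° = 16.85
Leg 2 (215°, 39 km): east 39 sin 215° = -22.37, north 39 cos 215° = -31.95
Net north component: -15.10 km.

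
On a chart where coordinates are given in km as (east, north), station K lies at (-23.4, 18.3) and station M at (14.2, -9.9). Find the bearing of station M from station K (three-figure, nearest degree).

Δeast = 14.2 − -23.4 = 37.60; Δnorth = -9.9 − 18.3 = -28.20.
Bearing = atan2(Δeast, Δnorth) mod 360° = 126.87° ≈ 127°.

127°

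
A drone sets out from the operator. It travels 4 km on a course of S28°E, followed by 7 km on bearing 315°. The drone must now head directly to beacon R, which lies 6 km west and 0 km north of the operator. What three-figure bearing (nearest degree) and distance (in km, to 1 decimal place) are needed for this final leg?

Leg 1 (S28°E, 4 km): east 4 sin 152° = 1.88, north 4 cos 152° = -3.53
Leg 2 (315°, 7 km): east 7 sin 315° = -4.95, north 7 cos 315° = 4.95
Current position: (-3.07, 1.42). Target: (-6, 0). Remaining: Δeast = -2.93, Δnorth = -1.42.
Bearing = atan2(-2.93, -1.42) mod 360° = 244.16°; distance = √((-2.93)² + (-1.42)²) = 3.253 km.

244°, 3.3 km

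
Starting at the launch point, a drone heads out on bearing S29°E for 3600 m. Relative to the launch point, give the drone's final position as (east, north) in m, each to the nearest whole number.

Leg 1 (S29°E, 3600 m): east 3600 sin 151° = 1745.31, north 3600 cos 151° = -3148.63
Summing: 1745.31 m east, -3148.63 m north → (1745, -3149).

(1745, -3149)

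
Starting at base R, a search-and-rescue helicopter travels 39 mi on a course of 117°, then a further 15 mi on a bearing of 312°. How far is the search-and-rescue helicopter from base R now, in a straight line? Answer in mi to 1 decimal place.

24.8 mi

Leg 1 (117°, 39 mi): east 39 sin 117° = 34.75, north 39 cos 117° = -17.71
Leg 2 (312°, 15 mi): east 15 sin 312° = -11.15, north 15 cos 312° = 10.04
Net: 23.60 east, -7.67 north. Distance = √((23.60)² + (-7.67)²) = 24.817 mi.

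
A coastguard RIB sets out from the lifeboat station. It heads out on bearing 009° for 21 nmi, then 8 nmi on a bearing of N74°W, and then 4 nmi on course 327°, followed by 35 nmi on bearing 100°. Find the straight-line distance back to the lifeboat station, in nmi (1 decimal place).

Leg 1 (009°, 21 nmi): east 21 sin 9° = 3.29, north 21 cos 9° = 20.74
Leg 2 (N74°W, 8 nmi): east 8 sin 286° = -7.69, north 8 cos 286° = 2.21
Leg 3 (327°, 4 nmi): east 4 sin 327° = -2.18, north 4 cos 327° = 3.35
Leg 4 (100°, 35 nmi): east 35 sin 100° = 34.47, north 35 cos 100° = -6.08
Net: 27.88 east, 20.22 north. Distance = √((27.88)² + (20.22)²) = 34.446 nmi.

34.4 nmi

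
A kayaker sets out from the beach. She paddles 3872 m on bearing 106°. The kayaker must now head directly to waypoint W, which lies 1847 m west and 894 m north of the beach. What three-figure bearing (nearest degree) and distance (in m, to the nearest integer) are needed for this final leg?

Leg 1 (106°, 3872 m): east 3872 sin 106° = 3722.01, north 3872 cos 106° = -1067.27
Current position: (3722.01, -1067.27). Target: (-1847, 894). Remaining: Δeast = -5569.01, Δnorth = 1961.27.
Bearing = atan2(-5569.01, 1961.27) mod 360° = 289.40°; distance = √((-5569.01)² + (1961.27)²) = 5904.269 m.

289°, 5904 m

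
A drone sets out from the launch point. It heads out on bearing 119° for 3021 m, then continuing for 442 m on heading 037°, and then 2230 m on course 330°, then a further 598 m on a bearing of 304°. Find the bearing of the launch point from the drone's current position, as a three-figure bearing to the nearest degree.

228°

Leg 1 (119°, 3021 m): east 3021 sin 119° = 2642.23, north 3021 cos 119° = -1464.61
Leg 2 (037°, 442 m): east 442 sin 37° = 266.00, north 442 cos 37° = 353.00
Leg 3 (330°, 2230 m): east 2230 sin 330° = -1115.00, north 2230 cos 330° = 1931.24
Leg 4 (304°, 598 m): east 598 sin 304° = -495.76, north 598 cos 304° = 334.40
Net displacement: 1297.46 east, 1154.02 north. Direction back to start is (-1297.46, -1154.02): bearing = atan2(-1297.46, -1154.02) mod 360° = 228.35° ≈ 228°.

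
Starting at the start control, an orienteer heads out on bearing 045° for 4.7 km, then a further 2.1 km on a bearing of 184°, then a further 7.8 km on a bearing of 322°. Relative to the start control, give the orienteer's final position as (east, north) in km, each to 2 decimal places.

Leg 1 (045°, 4.7 km): east 4.7 sin 45° = 3.32, north 4.7 cos 45° = 3.32
Leg 2 (184°, 2.1 km): east 2.1 sin 184° = -0.15, north 2.1 cos 184° = -2.09
Leg 3 (322°, 7.8 km): east 7.8 sin 322° = -4.80, north 7.8 cos 322° = 6.15
Summing: -1.63 km east, 7.38 km north → (-1.63, 7.38).

(-1.63, 7.38)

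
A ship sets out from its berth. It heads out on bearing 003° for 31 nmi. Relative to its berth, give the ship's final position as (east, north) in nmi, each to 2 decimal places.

(1.62, 30.96)

Leg 1 (003°, 31 nmi): east 31 sin 3° = 1.62, north 31 cos 3° = 30.96
Summing: 1.62 nmi east, 30.96 nmi north → (1.62, 30.96).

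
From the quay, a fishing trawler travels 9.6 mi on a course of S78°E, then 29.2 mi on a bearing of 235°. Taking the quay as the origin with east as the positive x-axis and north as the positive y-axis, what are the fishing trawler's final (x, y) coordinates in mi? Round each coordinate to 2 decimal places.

(-14.53, -18.74)

Leg 1 (S78°E, 9.6 mi): east 9.6 sin 102° = 9.39, north 9.6 cos 102° = -2.00
Leg 2 (235°, 29.2 mi): east 29.2 sin 235° = -23.92, north 29.2 cos 235° = -16.75
Summing: -14.53 mi east, -18.74 mi north → (-14.53, -18.74).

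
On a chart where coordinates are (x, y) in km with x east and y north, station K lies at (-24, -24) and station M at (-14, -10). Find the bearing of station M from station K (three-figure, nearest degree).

036°

Δeast = -14 − -24 = 10.00; Δnorth = -10 − -24 = 14.00.
Bearing = atan2(Δeast, Δnorth) mod 360° = 35.54° ≈ 036°.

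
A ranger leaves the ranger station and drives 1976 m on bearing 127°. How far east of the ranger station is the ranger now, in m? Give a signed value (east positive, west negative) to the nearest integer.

1578 m

Leg 1 (127°, 1976 m): east 1976 sin 127° = 1578.10, north 1976 cos 127° = -1189.19
Net east component: 1578.10 m.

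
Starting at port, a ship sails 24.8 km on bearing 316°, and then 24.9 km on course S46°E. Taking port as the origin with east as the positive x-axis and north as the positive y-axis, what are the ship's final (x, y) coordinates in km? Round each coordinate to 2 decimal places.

Leg 1 (316°, 24.8 km): east 24.8 sin 316° = -17.23, north 24.8 cos 316° = 17.84
Leg 2 (S46°E, 24.9 km): east 24.9 sin 134° = 17.91, north 24.9 cos 134° = -17.30
Summing: 0.68 km east, 0.54 km north → (0.68, 0.54).

(0.68, 0.54)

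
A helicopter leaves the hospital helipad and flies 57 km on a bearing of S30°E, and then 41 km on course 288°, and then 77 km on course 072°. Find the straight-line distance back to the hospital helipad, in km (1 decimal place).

Leg 1 (S30°E, 57 km): east 57 sin 150° = 28.50, north 57 cos 150° = -49.36
Leg 2 (288°, 41 km): east 41 sin 288° = -38.99, north 41 cos 288° = 12.67
Leg 3 (072°, 77 km): east 77 sin 72° = 73.23, north 77 cos 72° = 23.79
Net: 62.74 east, -12.90 north. Distance = √((62.74)² + (-12.90)²) = 64.050 km.

64.1 km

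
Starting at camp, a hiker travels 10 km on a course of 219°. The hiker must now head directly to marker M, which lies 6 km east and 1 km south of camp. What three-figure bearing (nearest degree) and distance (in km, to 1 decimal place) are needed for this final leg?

Leg 1 (219°, 10 km): east 10 sin 219° = -6.29, north 10 cos 219° = -7.77
Current position: (-6.29, -7.77). Target: (6, -1). Remaining: Δeast = 12.29, Δnorth = 6.77.
Bearing = atan2(12.29, 6.77) mod 360° = 61.15°; distance = √((12.29)² + (6.77)²) = 14.035 km.

061°, 14.0 km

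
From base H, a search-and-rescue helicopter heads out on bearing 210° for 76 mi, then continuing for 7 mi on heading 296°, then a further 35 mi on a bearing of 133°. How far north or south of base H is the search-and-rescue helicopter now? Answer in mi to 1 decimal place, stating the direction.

86.6 mi south

Leg 1 (210°, 76 mi): east 76 sin 210° = -38.00, north 76 cos 210° = -65.82
Leg 2 (296°, 7 mi): east 7 sin 296° = -6.29, north 7 cos 296° = 3.07
Leg 3 (133°, 35 mi): east 35 sin 133° = 25.60, north 35 cos 133° = -23.87
Net north component: -86.62 mi.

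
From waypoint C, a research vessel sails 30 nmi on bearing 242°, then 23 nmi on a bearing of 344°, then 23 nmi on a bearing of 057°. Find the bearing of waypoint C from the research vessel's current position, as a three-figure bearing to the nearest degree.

Leg 1 (242°, 30 nmi): east 30 sin 242° = -26.49, north 30 cos 242° = -14.08
Leg 2 (344°, 23 nmi): east 23 sin 344° = -6.34, north 23 cos 344° = 22.11
Leg 3 (057°, 23 nmi): east 23 sin 57° = 19.29, north 23 cos 57° = 12.53
Net displacement: -13.54 east, 20.55 north. Direction back to start is (13.54, -20.55): bearing = atan2(13.54, -20.55) mod 360° = 146.62° ≈ 147°.

147°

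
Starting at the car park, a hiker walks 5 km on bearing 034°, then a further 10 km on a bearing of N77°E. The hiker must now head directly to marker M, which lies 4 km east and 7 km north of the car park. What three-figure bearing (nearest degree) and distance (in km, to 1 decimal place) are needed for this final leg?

274°, 8.6 km

Leg 1 (034°, 5 km): east 5 sin 34° = 2.80, north 5 cos 34° = 4.15
Leg 2 (N77°E, 10 km): east 10 sin 77° = 9.74, north 10 cos 77° = 2.25
Current position: (12.54, 6.39). Target: (4, 7). Remaining: Δeast = -8.54, Δnorth = 0.61.
Bearing = atan2(-8.54, 0.61) mod 360° = 274.05°; distance = √((-8.54)² + (0.61)²) = 8.561 km.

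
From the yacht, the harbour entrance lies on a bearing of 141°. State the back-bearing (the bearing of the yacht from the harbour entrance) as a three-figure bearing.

321°

Back-bearing = 141° + 180° = 321°.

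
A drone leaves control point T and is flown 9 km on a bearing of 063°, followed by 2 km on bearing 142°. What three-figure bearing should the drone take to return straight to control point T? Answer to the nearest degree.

Leg 1 (063°, 9 km): east 9 sin 63° = 8.02, north 9 cos 63° = 4.09
Leg 2 (142°, 2 km): east 2 sin 142° = 1.23, north 2 cos 142° = -1.58
Net displacement: 9.25 east, 2.51 north. Direction back to start is (-9.25, -2.51): bearing = atan2(-9.25, -2.51) mod 360° = 254.82° ≈ 255°.

255°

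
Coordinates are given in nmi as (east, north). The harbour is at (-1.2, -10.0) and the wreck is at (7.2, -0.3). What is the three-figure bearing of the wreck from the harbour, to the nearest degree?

041°

Δeast = 7.2 − -1.2 = 8.40; Δnorth = -0.3 − -10.0 = 9.70.
Bearing = atan2(Δeast, Δnorth) mod 360° = 40.89° ≈ 041°.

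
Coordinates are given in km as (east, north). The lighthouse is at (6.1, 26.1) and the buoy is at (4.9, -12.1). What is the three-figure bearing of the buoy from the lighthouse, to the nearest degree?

Δeast = 4.9 − 6.1 = -1.20; Δnorth = -12.1 − 26.1 = -38.20.
Bearing = atan2(Δeast, Δnorth) mod 360° = 181.80° ≈ 182°.

182°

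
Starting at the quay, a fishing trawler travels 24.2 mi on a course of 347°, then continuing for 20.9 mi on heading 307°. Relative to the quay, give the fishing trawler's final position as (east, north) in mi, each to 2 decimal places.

Leg 1 (347°, 24.2 mi): east 24.2 sin 347° = -5.44, north 24.2 cos 347° = 23.58
Leg 2 (307°, 20.9 mi): east 20.9 sin 307° = -16.69, north 20.9 cos 307° = 12.58
Summing: -22.14 mi east, 36.16 mi north → (-22.14, 36.16).

(-22.14, 36.16)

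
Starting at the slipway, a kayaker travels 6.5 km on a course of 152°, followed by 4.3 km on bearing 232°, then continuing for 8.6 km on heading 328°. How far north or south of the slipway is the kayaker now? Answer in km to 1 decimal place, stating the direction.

Leg 1 (152°, 6.5 km): east 6.5 sin 152° = 3.05, north 6.5 cos 152° = -5.74
Leg 2 (232°, 4.3 km): east 4.3 sin 232° = -3.39, north 4.3 cos 232° = -2.65
Leg 3 (328°, 8.6 km): east 8.6 sin 328° = -4.56, north 8.6 cos 328° = 7.29
Net north component: -1.09 km.

1.1 km south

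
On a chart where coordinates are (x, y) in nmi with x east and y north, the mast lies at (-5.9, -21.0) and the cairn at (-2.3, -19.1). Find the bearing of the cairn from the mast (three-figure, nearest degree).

062°

Δeast = -2.3 − -5.9 = 3.60; Δnorth = -19.1 − -21.0 = 1.90.
Bearing = atan2(Δeast, Δnorth) mod 360° = 62.18° ≈ 062°.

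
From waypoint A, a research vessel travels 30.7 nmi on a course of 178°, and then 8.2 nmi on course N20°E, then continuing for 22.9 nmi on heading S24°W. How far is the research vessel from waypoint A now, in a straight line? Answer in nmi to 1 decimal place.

Leg 1 (178°, 30.7 nmi): east 30.7 sin 178° = 1.07, north 30.7 cos 178° = -30.68
Leg 2 (N20°E, 8.2 nmi): east 8.2 sin 20° = 2.80, north 8.2 cos 20° = 7.71
Leg 3 (S24°W, 22.9 nmi): east 22.9 sin 204° = -9.31, north 22.9 cos 204° = -20.92
Net: -5.44 east, -43.90 north. Distance = √((-5.44)² + (-43.90)²) = 44.232 nmi.

44.2 nmi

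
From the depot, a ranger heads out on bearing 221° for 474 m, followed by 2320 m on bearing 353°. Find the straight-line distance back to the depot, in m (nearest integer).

2034 m

Leg 1 (221°, 474 m): east 474 sin 221° = -310.97, north 474 cos 221° = -357.73
Leg 2 (353°, 2320 m): east 2320 sin 353° = -282.74, north 2320 cos 353° = 2302.71
Net: -593.71 east, 1944.97 north. Distance = √((-593.71)² + (1944.97)²) = 2033.572 m.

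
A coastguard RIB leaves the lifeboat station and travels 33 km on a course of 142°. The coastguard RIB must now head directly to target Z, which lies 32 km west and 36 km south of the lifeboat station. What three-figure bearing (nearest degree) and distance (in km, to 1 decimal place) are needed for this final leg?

259°, 53.3 km

Leg 1 (142°, 33 km): east 33 sin 142° = 20.32, north 33 cos 142° = -26.00
Current position: (20.32, -26.00). Target: (-32, -36). Remaining: Δeast = -52.32, Δnorth = -10.00.
Bearing = atan2(-52.32, -10.00) mod 360° = 259.18°; distance = √((-52.32)² + (-10.00)²) = 53.263 km.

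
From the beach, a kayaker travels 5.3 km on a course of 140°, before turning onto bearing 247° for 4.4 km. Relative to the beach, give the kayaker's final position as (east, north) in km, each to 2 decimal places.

Leg 1 (140°, 5.3 km): east 5.3 sin 140° = 3.41, north 5.3 cos 140° = -4.06
Leg 2 (247°, 4.4 km): east 4.4 sin 247° = -4.05, north 4.4 cos 247° = -1.72
Summing: -0.64 km east, -5.78 km north → (-0.64, -5.78).

(-0.64, -5.78)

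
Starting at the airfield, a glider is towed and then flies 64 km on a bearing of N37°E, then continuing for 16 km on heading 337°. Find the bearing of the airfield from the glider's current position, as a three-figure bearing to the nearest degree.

206°

Leg 1 (N37°E, 64 km): east 64 sin 37° = 38.52, north 64 cos 37° = 51.11
Leg 2 (337°, 16 km): east 16 sin 337° = -6.25, north 16 cos 337° = 14.73
Net displacement: 32.26 east, 65.84 north. Direction back to start is (-32.26, -65.84): bearing = atan2(-32.26, -65.84) mod 360° = 206.11° ≈ 206°.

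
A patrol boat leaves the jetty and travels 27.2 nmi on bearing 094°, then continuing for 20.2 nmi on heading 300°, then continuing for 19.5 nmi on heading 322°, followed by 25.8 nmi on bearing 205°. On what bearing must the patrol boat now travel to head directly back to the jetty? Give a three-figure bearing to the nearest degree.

Leg 1 (094°, 27.2 nmi): east 27.2 sin 94° = 27.13, north 27.2 cos 94° = -1.90
Leg 2 (300°, 20.2 nmi): east 20.2 sin 300° = -17.49, north 20.2 cos 300° = 10.10
Leg 3 (322°, 19.5 nmi): east 19.5 sin 322° = -12.01, north 19.5 cos 322° = 15.37
Leg 4 (205°, 25.8 nmi): east 25.8 sin 205° = -10.90, north 25.8 cos 205° = -23.38
Net displacement: -13.27 east, 0.19 north. Direction back to start is (13.27, -0.19): bearing = atan2(13.27, -0.19) mod 360° = 90.80° ≈ 091°.

091°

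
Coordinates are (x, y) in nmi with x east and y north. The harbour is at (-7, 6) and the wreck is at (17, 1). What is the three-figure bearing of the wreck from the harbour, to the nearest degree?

Δeast = 17 − -7 = 24.00; Δnorth = 1 − 6 = -5.00.
Bearing = atan2(Δeast, Δnorth) mod 360° = 101.77° ≈ 102°.

102°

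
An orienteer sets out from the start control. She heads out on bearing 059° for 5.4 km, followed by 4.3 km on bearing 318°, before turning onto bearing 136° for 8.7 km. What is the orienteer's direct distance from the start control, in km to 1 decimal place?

7.8 km

Leg 1 (059°, 5.4 km): east 5.4 sin 59° = 4.63, north 5.4 cos 59° = 2.78
Leg 2 (318°, 4.3 km): east 4.3 sin 318° = -2.88, north 4.3 cos 318° = 3.20
Leg 3 (136°, 8.7 km): east 8.7 sin 136° = 6.04, north 8.7 cos 136° = -6.26
Net: 7.79 east, -0.28 north. Distance = √((7.79)² + (-0.28)²) = 7.800 km.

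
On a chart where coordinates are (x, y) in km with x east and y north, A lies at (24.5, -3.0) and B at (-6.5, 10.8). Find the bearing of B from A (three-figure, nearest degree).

294°

Δeast = -6.5 − 24.5 = -31.00; Δnorth = 10.8 − -3.0 = 13.80.
Bearing = atan2(Δeast, Δnorth) mod 360° = 294.00° ≈ 294°.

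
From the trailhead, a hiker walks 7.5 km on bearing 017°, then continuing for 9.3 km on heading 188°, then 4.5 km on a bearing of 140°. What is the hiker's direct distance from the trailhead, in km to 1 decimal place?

Leg 1 (017°, 7.5 km): east 7.5 sin 17° = 2.19, north 7.5 cos 17° = 7.17
Leg 2 (188°, 9.3 km): east 9.3 sin 188° = -1.29, north 9.3 cos 188° = -9.21
Leg 3 (140°, 4.5 km): east 4.5 sin 140° = 2.89, north 4.5 cos 140° = -3.45
Net: 3.79 east, -5.48 north. Distance = √((3.79)² + (-5.48)²) = 6.667 km.

6.7 km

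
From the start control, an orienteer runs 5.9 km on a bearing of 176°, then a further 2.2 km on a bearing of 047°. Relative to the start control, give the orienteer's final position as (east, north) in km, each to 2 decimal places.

(2.02, -4.39)

Leg 1 (176°, 5.9 km): east 5.9 sin 176° = 0.41, north 5.9 cos 176° = -5.89
Leg 2 (047°, 2.2 km): east 2.2 sin 47° = 1.61, north 2.2 cos 47° = 1.50
Summing: 2.02 km east, -4.39 km north → (2.02, -4.39).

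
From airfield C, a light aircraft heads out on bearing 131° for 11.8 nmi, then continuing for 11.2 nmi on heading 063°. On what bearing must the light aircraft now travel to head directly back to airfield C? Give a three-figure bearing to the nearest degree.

Leg 1 (131°, 11.8 nmi): east 11.8 sin 131° = 8.91, north 11.8 cos 131° = -7.74
Leg 2 (063°, 11.2 nmi): east 11.2 sin 63° = 9.98, north 11.2 cos 63° = 5.08
Net displacement: 18.88 east, -2.66 north. Direction back to start is (-18.88, 2.66): bearing = atan2(-18.88, 2.66) mod 360° = 278.01° ≈ 278°.

278°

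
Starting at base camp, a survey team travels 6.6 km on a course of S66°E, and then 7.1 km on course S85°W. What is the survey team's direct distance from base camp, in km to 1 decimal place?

3.5 km

Leg 1 (S66°E, 6.6 km): east 6.6 sin 114° = 6.03, north 6.6 cos 114° = -2.68
Leg 2 (S85°W, 7.1 km): east 7.1 sin 265° = -7.07, north 7.1 cos 265° = -0.62
Net: -1.04 east, -3.30 north. Distance = √((-1.04)² + (-3.30)²) = 3.464 km.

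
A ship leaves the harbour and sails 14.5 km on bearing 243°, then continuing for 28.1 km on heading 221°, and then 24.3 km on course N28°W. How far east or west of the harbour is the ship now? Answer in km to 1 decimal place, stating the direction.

Leg 1 (243°, 14.5 km): east 14.5 sin 243° = -12.92, north 14.5 cos 243° = -6.58
Leg 2 (221°, 28.1 km): east 28.1 sin 221° = -18.44, north 28.1 cos 221° = -21.21
Leg 3 (N28°W, 24.3 km): east 24.3 sin 332° = -11.41, north 24.3 cos 332° = 21.46
Net east component: -42.76 km.

42.8 km west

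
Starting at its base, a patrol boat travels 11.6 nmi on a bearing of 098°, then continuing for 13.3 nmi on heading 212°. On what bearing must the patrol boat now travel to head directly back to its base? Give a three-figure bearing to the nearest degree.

Leg 1 (098°, 11.6 nmi): east 11.6 sin 98° = 11.49, north 11.6 cos 98° = -1.61
Leg 2 (212°, 13.3 nmi): east 13.3 sin 212° = -7.05, north 13.3 cos 212° = -11.28
Net displacement: 4.44 east, -12.89 north. Direction back to start is (-4.44, 12.89): bearing = atan2(-4.44, 12.89) mod 360° = 341.00° ≈ 341°.

341°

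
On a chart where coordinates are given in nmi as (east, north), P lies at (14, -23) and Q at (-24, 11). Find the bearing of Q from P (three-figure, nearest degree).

312°

Δeast = -24 − 14 = -38.00; Δnorth = 11 − -23 = 34.00.
Bearing = atan2(Δeast, Δnorth) mod 360° = 311.82° ≈ 312°.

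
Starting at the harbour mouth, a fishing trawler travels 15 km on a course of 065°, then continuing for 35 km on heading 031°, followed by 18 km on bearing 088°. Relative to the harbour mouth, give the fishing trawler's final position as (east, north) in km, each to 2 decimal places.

Leg 1 (065°, 15 km): east 15 sin 65° = 13.59, north 15 cos 65° = 6.34
Leg 2 (031°, 35 km): east 35 sin 31° = 18.03, north 35 cos 31° = 30.00
Leg 3 (088°, 18 km): east 18 sin 88° = 17.99, north 18 cos 88° = 0.63
Summing: 49.61 km east, 36.97 km north → (49.61, 36.97).

(49.61, 36.97)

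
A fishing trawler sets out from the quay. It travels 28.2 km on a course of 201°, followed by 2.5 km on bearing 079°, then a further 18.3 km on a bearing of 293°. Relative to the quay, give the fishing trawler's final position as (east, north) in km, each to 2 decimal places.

(-24.50, -18.70)

Leg 1 (201°, 28.2 km): east 28.2 sin 201° = -10.11, north 28.2 cos 201° = -26.33
Leg 2 (079°, 2.5 km): east 2.5 sin 79° = 2.45, north 2.5 cos 79° = 0.48
Leg 3 (293°, 18.3 km): east 18.3 sin 293° = -16.85, north 18.3 cos 293° = 7.15
Summing: -24.50 km east, -18.70 km north → (-24.50, -18.70).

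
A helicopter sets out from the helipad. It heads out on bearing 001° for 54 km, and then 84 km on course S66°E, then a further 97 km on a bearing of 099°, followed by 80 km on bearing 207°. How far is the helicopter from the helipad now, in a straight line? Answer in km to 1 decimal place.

152.5 km

Leg 1 (001°, 54 km): east 54 sin 1° = 0.94, north 54 cos 1° = 53.99
Leg 2 (S66°E, 84 km): east 84 sin 114° = 76.74, north 84 cos 114° = -34.17
Leg 3 (099°, 97 km): east 97 sin 99° = 95.81, north 97 cos 99° = -15.17
Leg 4 (207°, 80 km): east 80 sin 207° = -36.32, north 80 cos 207° = -71.28
Net: 137.17 east, -66.63 north. Distance = √((137.17)² + (-66.63)²) = 152.493 km.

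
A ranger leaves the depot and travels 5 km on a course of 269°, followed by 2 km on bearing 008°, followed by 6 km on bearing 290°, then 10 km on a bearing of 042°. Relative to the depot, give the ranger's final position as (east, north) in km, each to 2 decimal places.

Leg 1 (269°, 5 km): east 5 sin 269° = -5.00, north 5 cos 269° = -0.09
Leg 2 (008°, 2 km): east 2 sin 8° = 0.28, north 2 cos 8° = 1.98
Leg 3 (290°, 6 km): east 6 sin 290° = -5.64, north 6 cos 290° = 2.05
Leg 4 (042°, 10 km): east 10 sin 42° = 6.69, north 10 cos 42° = 7.43
Summing: -3.67 km east, 11.38 km north → (-3.67, 11.38).

(-3.67, 11.38)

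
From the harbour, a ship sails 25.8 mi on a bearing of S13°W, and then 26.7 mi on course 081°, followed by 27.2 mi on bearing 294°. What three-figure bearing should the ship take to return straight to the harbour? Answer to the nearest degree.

Leg 1 (S13°W, 25.8 mi): east 25.8 sin 193° = -5.80, north 25.8 cos 193° = -25.14
Leg 2 (081°, 26.7 mi): east 26.7 sin 81° = 26.37, north 26.7 cos 81° = 4.18
Leg 3 (294°, 27.2 mi): east 27.2 sin 294° = -24.85, north 27.2 cos 294° = 11.06
Net displacement: -4.28 east, -9.90 north. Direction back to start is (4.28, 9.90): bearing = atan2(4.28, 9.90) mod 360° = 23.39° ≈ 023°.

023°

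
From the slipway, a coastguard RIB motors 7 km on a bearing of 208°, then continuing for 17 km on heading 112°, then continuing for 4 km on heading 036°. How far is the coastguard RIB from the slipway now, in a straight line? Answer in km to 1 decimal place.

17.5 km

Leg 1 (208°, 7 km): east 7 sin 208° = -3.29, north 7 cos 208° = -6.18
Leg 2 (112°, 17 km): east 17 sin 112° = 15.76, north 17 cos 112° = -6.37
Leg 3 (036°, 4 km): east 4 sin 36° = 2.35, north 4 cos 36° = 3.24
Net: 14.83 east, -9.31 north. Distance = √((14.83)² + (-9.31)²) = 17.509 km.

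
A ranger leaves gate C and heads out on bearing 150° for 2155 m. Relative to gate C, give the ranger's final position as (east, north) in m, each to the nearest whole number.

Leg 1 (150°, 2155 m): east 2155 sin 150° = 1077.50, north 2155 cos 150° = -1866.28
Summing: 1077.50 m east, -1866.28 m north → (1077, -1866).

(1077, -1866)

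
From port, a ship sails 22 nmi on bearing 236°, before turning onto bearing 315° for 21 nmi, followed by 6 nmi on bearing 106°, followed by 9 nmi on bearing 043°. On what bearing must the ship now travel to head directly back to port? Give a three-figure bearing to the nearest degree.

Leg 1 (236°, 22 nmi): east 22 sin 236° = -18.24, north 22 cos 236° = -12.30
Leg 2 (315°, 21 nmi): east 21 sin 315° = -14.85, north 21 cos 315° = 14.85
Leg 3 (106°, 6 nmi): east 6 sin 106° = 5.77, north 6 cos 106° = -1.65
Leg 4 (043°, 9 nmi): east 9 sin 43° = 6.14, north 9 cos 43° = 6.58
Net displacement: -21.18 east, 7.48 north. Direction back to start is (21.18, -7.48): bearing = atan2(21.18, -7.48) mod 360° = 109.44° ≈ 109°.

109°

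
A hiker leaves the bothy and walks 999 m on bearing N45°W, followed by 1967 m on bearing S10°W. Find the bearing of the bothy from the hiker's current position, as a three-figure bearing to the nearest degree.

Leg 1 (N45°W, 999 m): east 999 sin 315° = -706.40, north 999 cos 315° = 706.40
Leg 2 (S10°W, 1967 m): east 1967 sin 190° = -341.57, north 1967 cos 190° = -1937.12
Net displacement: -1047.97 east, -1230.72 north. Direction back to start is (1047.97, 1230.72): bearing = atan2(1047.97, 1230.72) mod 360° = 40.41° ≈ 040°.

040°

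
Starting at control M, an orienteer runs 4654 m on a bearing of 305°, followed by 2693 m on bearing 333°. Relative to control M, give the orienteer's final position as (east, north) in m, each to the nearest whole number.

Leg 1 (305°, 4654 m): east 4654 sin 305° = -3812.33, north 4654 cos 305° = 2669.42
Leg 2 (333°, 2693 m): east 2693 sin 333° = -1222.60, north 2693 cos 333° = 2399.48
Summing: -5034.93 m east, 5068.91 m north → (-5035, 5069).

(-5035, 5069)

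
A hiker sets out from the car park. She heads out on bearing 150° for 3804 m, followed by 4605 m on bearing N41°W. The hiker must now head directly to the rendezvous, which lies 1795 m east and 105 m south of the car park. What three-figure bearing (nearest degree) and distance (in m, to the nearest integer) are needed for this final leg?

096°, 2928 m

Leg 1 (150°, 3804 m): east 3804 sin 150° = 1902.00, north 3804 cos 150° = -3294.36
Leg 2 (N41°W, 4605 m): east 4605 sin 319° = -3021.15, north 4605 cos 319° = 3475.44
Current position: (-1119.15, 181.08). Target: (1795, -105). Remaining: Δeast = 2914.15, Δnorth = -286.08.
Bearing = atan2(2914.15, -286.08) mod 360° = 95.61°; distance = √((2914.15)² + (-286.08)²) = 2928.160 m.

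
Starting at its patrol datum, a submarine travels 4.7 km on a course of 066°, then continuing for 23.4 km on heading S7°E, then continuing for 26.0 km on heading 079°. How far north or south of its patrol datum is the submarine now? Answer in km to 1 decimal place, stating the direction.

16.4 km south

Leg 1 (066°, 4.7 km): east 4.7 sin 66° = 4.29, north 4.7 cos 66° = 1.91
Leg 2 (S7°E, 23.4 km): east 23.4 sin 173° = 2.85, north 23.4 cos 173° = -23.23
Leg 3 (079°, 26.0 km): east 26.0 sin 79° = 25.52, north 26.0 cos 79° = 4.96
Net north component: -16.35 km.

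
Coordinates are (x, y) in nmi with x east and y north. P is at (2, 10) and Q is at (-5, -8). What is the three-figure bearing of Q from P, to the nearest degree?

Δeast = -5 − 2 = -7.00; Δnorth = -8 − 10 = -18.00.
Bearing = atan2(Δeast, Δnorth) mod 360° = 201.25° ≈ 201°.

201°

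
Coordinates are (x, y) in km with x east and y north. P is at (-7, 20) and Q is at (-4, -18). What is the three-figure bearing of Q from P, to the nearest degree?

Δeast = -4 − -7 = 3.00; Δnorth = -18 − 20 = -38.00.
Bearing = atan2(Δeast, Δnorth) mod 360° = 175.49° ≈ 175°.

175°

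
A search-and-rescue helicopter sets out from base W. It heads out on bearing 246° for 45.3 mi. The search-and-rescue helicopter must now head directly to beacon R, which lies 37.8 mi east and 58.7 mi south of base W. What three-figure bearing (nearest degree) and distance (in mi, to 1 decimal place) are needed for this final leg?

Leg 1 (246°, 45.3 mi): east 45.3 sin 246° = -41.38, north 45.3 cos 246° = -18.43
Current position: (-41.38, -18.43). Target: (37.8, -58.7). Remaining: Δeast = 79.18, Δnorth = -40.27.
Bearing = atan2(79.18, -40.27) mod 360° = 116.96°; distance = √((79.18)² + (-40.27)²) = 88.838 mi.

117°, 88.8 mi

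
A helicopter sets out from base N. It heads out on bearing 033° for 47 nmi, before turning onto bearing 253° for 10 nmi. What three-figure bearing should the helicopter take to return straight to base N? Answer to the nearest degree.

204°

Leg 1 (033°, 47 nmi): east 47 sin 33° = 25.60, north 47 cos 33° = 39.42
Leg 2 (253°, 10 nmi): east 10 sin 253° = -9.56, north 10 cos 253° = -2.92
Net displacement: 16.03 east, 36.49 north. Direction back to start is (-16.03, -36.49): bearing = atan2(-16.03, -36.49) mod 360° = 203.72° ≈ 204°.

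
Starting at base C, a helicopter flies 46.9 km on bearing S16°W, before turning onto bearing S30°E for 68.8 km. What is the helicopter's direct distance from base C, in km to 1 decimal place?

106.8 km

Leg 1 (S16°W, 46.9 km): east 46.9 sin 196° = -12.93, north 46.9 cos 196° = -45.08
Leg 2 (S30°E, 68.8 km): east 68.8 sin 150° = 34.40, north 68.8 cos 150° = -59.58
Net: 21.47 east, -104.67 north. Distance = √((21.47)² + (-104.67)²) = 106.846 km.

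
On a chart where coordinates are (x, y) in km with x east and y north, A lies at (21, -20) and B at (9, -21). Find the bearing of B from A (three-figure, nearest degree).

265°

Δeast = 9 − 21 = -12.00; Δnorth = -21 − -20 = -1.00.
Bearing = atan2(Δeast, Δnorth) mod 360° = 265.24° ≈ 265°.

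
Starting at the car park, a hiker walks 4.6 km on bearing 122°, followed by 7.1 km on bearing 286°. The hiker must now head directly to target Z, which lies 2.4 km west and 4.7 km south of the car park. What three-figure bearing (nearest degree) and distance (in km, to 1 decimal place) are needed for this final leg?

Leg 1 (122°, 4.6 km): east 4.6 sin 122° = 3.90, north 4.6 cos 122° = -2.44
Leg 2 (286°, 7.1 km): east 7.1 sin 286° = -6.82, north 7.1 cos 286° = 1.96
Current position: (-2.92, -0.48). Target: (-2.4, -4.7). Remaining: Δeast = 0.52, Δnorth = -4.22.
Bearing = atan2(0.52, -4.22) mod 360° = 172.92°; distance = √((0.52)² + (-4.22)²) = 4.252 km.

173°, 4.3 km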